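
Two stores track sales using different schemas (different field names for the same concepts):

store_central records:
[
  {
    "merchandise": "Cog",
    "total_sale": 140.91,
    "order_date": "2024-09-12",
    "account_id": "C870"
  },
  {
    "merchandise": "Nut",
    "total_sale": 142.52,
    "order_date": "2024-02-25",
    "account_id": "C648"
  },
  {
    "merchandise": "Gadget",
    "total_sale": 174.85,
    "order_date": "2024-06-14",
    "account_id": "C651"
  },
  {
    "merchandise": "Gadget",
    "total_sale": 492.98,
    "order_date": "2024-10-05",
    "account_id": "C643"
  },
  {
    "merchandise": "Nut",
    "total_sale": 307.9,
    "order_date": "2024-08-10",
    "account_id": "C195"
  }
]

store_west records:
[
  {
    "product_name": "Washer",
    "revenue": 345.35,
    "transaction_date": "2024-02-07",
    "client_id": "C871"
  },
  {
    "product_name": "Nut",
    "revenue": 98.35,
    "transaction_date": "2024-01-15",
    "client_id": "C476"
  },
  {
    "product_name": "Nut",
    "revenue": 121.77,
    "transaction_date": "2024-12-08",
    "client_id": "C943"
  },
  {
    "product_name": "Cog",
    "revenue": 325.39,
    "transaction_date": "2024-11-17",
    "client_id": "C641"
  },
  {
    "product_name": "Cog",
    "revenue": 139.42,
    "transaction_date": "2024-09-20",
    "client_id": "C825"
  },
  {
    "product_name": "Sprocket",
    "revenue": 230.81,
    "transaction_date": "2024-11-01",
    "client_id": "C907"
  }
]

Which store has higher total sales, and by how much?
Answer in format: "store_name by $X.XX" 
store_west by $1.93

Schema mapping: "total_sale" (store_central) = "revenue" (store_west) = sale amount

Total for store_central: 1259.16
Total for store_west: 1261.09

Difference: |1259.16 - 1261.09| = 1.93
store_west has higher sales by $1.93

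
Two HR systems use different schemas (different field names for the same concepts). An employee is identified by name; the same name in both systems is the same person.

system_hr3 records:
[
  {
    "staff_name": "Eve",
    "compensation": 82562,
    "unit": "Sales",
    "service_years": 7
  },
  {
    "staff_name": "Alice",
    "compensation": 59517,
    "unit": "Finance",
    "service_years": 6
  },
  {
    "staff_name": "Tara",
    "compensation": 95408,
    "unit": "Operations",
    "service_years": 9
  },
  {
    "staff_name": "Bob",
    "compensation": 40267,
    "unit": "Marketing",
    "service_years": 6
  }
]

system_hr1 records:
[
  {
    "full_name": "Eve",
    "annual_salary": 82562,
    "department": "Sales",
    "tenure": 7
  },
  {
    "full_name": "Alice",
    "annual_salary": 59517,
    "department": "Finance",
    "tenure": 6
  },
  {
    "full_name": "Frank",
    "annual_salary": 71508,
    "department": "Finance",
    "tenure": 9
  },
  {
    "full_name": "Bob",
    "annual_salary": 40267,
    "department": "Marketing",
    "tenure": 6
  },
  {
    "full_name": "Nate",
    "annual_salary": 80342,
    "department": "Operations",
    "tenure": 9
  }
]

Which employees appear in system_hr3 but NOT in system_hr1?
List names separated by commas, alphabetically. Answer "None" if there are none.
Tara

Schema mapping: "staff_name" (system_hr3) = "full_name" (system_hr1) = employee name

Names in system_hr3: ['Alice', 'Bob', 'Eve', 'Tara']
Names in system_hr1: ['Alice', 'Bob', 'Eve', 'Frank', 'Nate']

In system_hr3 but not system_hr1: ['Tara']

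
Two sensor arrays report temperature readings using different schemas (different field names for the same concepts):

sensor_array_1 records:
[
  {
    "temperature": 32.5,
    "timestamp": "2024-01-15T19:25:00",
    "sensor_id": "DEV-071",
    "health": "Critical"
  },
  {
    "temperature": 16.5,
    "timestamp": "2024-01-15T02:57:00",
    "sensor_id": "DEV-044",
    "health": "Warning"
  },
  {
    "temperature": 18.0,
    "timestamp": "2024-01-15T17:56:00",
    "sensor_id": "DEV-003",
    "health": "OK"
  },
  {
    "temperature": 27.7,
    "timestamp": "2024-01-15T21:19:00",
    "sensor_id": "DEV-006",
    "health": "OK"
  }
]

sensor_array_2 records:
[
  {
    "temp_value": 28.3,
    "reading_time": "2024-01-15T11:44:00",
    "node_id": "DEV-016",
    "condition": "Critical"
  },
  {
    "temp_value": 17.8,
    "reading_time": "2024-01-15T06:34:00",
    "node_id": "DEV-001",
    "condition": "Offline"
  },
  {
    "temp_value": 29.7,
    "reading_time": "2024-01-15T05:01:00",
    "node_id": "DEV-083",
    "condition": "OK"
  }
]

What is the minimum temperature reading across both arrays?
16.5

Schema mapping: "temperature" (sensor_array_1) = "temp_value" (sensor_array_2) = temperature reading

Minimum in sensor_array_1: 16.5
Minimum in sensor_array_2: 17.8

Overall minimum: min(16.5, 17.8) = 16.5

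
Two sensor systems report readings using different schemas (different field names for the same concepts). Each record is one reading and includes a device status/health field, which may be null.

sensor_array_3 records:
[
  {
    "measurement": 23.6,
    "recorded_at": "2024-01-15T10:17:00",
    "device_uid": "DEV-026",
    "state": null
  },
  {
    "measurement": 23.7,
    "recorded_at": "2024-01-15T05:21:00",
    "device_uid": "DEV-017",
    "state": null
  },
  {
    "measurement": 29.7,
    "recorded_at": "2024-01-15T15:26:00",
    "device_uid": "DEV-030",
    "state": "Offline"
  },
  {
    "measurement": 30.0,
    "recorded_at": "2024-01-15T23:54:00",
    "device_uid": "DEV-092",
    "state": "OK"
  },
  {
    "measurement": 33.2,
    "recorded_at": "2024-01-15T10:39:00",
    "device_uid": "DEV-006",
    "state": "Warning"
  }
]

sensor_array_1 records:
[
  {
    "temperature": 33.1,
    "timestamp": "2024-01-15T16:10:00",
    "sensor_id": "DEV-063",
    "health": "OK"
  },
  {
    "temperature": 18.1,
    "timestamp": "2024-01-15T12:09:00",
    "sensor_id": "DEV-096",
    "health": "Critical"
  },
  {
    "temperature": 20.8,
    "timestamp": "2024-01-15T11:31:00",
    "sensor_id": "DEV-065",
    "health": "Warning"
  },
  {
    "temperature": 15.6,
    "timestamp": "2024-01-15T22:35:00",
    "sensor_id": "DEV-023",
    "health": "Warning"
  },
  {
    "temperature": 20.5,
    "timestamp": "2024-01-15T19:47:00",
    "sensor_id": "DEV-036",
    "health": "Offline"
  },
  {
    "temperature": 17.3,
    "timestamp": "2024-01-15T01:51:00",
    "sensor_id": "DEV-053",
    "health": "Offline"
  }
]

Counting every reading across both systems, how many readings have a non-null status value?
9

Schema mapping: "state" (sensor_array_3) = "health" (sensor_array_1) = status

Non-null in sensor_array_3: 3
Non-null in sensor_array_1: 6

Total non-null: 3 + 6 = 9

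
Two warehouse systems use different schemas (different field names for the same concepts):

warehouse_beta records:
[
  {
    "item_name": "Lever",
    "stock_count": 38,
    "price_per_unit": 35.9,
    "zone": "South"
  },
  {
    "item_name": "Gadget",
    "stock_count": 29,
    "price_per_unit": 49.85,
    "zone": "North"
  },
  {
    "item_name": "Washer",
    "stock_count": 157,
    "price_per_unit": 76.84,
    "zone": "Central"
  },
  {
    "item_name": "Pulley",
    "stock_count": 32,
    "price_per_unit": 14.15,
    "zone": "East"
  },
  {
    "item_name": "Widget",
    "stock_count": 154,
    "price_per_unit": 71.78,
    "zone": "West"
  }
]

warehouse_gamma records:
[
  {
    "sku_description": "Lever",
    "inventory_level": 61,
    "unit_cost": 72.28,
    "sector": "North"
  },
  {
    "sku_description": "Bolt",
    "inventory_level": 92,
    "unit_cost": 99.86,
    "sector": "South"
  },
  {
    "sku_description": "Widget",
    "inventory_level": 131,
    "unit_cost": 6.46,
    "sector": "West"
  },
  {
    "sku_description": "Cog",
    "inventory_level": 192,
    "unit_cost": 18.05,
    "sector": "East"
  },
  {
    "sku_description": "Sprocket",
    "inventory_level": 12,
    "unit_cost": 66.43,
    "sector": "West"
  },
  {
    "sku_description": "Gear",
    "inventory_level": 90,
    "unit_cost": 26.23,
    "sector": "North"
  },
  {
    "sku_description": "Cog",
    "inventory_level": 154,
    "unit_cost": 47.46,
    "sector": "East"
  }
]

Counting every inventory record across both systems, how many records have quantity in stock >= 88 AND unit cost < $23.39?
2

Schema mappings:
- "stock_count" (warehouse_beta) = "inventory_level" (warehouse_gamma) = quantity
- "price_per_unit" (warehouse_beta) = "unit_cost" (warehouse_gamma) = unit cost

Records meeting both conditions in warehouse_beta: 0
Records meeting both conditions in warehouse_gamma: 2

Total: 0 + 2 = 2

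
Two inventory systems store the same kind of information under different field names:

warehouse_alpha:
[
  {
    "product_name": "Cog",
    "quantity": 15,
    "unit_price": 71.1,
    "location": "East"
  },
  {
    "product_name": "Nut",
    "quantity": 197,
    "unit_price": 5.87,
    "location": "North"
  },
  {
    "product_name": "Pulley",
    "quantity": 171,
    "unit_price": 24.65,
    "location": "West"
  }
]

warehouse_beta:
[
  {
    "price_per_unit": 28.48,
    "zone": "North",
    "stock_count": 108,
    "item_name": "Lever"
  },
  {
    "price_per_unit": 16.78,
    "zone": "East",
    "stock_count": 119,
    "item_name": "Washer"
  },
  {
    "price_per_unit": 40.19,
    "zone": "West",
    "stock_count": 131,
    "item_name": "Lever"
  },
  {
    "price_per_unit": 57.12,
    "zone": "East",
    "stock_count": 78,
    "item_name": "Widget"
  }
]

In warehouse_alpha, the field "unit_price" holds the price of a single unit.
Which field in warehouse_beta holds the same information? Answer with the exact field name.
price_per_unit

In warehouse_alpha, "unit_price" holds the price of a single unit.
The fields in warehouse_beta are: "price_per_unit", "zone", "stock_count", "item_name".
"price_per_unit" is the match: the name refers to the same concept and its values are decimal currency amounts (e.g. 28.48, 16.78).
The other fields ("zone", "stock_count", "item_name") hold different kinds of data.

So "unit_price" in warehouse_alpha corresponds to "price_per_unit" in warehouse_beta.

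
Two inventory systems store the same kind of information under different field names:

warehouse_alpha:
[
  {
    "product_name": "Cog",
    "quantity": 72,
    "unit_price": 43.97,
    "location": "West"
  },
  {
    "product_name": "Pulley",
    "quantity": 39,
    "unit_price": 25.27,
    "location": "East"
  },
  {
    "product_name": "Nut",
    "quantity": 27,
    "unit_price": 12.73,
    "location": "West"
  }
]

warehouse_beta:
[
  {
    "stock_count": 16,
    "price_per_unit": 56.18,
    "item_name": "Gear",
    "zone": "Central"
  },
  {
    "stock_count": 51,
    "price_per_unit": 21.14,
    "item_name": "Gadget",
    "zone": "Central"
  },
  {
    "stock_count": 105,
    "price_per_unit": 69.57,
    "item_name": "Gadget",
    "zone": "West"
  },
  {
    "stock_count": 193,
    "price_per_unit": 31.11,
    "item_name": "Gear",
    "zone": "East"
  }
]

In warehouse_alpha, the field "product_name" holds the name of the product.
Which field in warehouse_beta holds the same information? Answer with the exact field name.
item_name

In warehouse_alpha, "product_name" holds the name of the product.
The fields in warehouse_beta are: "stock_count", "price_per_unit", "item_name", "zone".
"item_name" is the match: the name refers to the same concept and its values are product-name strings (e.g. 'Gadget', 'Gear').
The other fields ("stock_count", "price_per_unit", "zone") hold different kinds of data.

So "product_name" in warehouse_alpha corresponds to "item_name" in warehouse_beta.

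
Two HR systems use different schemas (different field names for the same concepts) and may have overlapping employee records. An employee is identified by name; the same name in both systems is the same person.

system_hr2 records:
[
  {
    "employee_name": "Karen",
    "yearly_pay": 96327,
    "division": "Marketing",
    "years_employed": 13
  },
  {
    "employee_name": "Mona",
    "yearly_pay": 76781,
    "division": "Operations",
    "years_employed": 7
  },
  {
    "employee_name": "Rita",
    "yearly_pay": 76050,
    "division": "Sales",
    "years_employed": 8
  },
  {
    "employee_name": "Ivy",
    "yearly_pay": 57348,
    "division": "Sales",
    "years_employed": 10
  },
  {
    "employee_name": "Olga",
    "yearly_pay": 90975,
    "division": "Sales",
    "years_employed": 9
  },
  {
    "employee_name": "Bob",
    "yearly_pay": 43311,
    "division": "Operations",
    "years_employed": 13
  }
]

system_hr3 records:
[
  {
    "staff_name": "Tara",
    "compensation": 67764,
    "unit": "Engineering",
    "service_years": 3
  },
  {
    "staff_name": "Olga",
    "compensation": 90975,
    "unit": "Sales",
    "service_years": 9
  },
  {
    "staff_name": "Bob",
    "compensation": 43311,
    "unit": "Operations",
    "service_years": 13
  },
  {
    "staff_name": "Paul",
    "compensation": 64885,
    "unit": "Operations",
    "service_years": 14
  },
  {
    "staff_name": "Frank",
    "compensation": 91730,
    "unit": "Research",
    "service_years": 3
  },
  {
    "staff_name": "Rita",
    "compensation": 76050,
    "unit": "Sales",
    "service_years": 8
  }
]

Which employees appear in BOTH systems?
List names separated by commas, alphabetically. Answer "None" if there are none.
Bob, Olga, Rita

Schema mapping: "employee_name" (system_hr2) = "staff_name" (system_hr3) = employee name

Names in system_hr2: ['Bob', 'Ivy', 'Karen', 'Mona', 'Olga', 'Rita']
Names in system_hr3: ['Bob', 'Frank', 'Olga', 'Paul', 'Rita', 'Tara']

Intersection: ['Bob', 'Olga', 'Rita']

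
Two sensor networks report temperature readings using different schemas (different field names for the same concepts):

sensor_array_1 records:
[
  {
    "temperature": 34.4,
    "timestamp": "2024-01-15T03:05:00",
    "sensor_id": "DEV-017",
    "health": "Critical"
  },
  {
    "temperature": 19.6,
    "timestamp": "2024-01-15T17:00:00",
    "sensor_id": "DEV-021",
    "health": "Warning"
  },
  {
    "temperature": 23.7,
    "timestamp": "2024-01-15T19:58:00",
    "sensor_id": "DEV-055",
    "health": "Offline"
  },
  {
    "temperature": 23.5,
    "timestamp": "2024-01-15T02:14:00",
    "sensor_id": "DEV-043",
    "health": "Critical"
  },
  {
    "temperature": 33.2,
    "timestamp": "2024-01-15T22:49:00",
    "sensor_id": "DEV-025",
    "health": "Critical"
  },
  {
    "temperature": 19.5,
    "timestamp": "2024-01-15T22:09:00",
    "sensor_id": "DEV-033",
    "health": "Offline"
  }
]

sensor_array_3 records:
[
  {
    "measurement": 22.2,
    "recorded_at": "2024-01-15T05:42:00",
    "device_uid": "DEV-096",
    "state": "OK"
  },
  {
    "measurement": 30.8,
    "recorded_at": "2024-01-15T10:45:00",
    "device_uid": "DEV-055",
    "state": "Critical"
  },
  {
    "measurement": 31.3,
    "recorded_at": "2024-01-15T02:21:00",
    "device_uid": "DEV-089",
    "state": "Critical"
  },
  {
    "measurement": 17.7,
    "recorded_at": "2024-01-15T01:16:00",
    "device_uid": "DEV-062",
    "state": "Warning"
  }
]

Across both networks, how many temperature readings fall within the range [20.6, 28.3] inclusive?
3

Schema mapping: "temperature" (sensor_array_1) = "measurement" (sensor_array_3) = temperature

Readings in [20.6, 28.3] from sensor_array_1: 2
Readings in [20.6, 28.3] from sensor_array_3: 1

Total count: 2 + 1 = 3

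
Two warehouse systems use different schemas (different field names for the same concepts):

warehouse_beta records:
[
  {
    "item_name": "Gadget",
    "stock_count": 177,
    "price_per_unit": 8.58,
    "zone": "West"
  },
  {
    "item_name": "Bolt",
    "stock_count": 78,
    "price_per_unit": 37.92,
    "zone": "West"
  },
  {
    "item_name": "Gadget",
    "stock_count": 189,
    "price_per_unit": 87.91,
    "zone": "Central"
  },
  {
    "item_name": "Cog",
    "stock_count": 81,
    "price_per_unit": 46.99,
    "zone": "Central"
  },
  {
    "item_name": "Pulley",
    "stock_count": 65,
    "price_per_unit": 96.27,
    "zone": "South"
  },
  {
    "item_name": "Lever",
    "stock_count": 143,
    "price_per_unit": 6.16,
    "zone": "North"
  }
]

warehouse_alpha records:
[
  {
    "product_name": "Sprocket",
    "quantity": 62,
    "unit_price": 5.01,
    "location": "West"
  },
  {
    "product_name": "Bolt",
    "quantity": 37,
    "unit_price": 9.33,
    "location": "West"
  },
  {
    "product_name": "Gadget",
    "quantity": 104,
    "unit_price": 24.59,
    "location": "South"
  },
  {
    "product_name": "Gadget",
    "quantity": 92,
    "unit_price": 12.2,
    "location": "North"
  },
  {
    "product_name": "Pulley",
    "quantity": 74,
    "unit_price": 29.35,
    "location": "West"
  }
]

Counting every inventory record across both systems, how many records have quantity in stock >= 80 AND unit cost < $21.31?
3

Schema mappings:
- "stock_count" (warehouse_beta) = "quantity" (warehouse_alpha) = quantity
- "price_per_unit" (warehouse_beta) = "unit_price" (warehouse_alpha) = unit cost

Records meeting both conditions in warehouse_beta: 2
Records meeting both conditions in warehouse_alpha: 1

Total: 2 + 1 = 3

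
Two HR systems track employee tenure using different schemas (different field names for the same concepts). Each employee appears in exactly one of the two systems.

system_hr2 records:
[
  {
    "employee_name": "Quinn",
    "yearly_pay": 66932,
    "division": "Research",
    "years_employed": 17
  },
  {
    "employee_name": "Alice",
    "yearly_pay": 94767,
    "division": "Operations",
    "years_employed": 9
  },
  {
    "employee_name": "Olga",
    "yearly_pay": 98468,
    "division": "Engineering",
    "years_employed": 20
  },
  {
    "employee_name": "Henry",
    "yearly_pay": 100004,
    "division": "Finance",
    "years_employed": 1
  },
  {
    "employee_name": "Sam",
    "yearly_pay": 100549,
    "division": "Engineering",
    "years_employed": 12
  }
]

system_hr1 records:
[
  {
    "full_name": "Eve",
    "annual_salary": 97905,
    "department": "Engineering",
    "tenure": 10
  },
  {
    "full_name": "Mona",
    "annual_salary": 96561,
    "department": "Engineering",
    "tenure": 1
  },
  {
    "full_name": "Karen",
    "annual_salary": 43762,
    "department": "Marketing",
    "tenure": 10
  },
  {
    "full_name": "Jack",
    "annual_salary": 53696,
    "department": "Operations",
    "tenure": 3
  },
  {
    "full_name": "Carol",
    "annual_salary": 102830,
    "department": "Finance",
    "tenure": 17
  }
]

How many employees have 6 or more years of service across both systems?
7

Reconcile schemas: "years_employed" (system_hr2) = "tenure" (system_hr1) = years of service

From system_hr2: 4 employees with >= 6 years
From system_hr1: 3 employees with >= 6 years

Total: 4 + 3 = 7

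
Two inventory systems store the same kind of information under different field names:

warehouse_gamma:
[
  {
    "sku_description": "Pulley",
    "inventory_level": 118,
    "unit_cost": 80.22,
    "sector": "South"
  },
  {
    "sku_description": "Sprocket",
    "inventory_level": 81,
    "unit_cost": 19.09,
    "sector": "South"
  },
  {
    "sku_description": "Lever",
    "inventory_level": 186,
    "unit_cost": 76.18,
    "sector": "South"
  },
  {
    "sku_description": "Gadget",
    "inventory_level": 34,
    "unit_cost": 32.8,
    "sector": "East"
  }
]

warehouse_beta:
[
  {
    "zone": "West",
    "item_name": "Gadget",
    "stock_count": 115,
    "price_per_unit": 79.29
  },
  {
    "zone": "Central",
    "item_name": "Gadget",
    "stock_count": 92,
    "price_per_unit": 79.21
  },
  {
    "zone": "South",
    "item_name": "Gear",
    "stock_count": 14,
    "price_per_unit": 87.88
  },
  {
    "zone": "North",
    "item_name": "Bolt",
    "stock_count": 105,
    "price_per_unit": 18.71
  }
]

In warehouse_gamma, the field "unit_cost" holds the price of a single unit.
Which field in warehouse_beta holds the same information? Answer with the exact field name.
price_per_unit

In warehouse_gamma, "unit_cost" holds the price of a single unit.
The fields in warehouse_beta are: "zone", "item_name", "stock_count", "price_per_unit".
"price_per_unit" is the match: the name refers to the same concept and its values are decimal currency amounts (e.g. 79.29, 79.21).
The other fields ("zone", "item_name", "stock_count") hold different kinds of data.

So "unit_cost" in warehouse_gamma corresponds to "price_per_unit" in warehouse_beta.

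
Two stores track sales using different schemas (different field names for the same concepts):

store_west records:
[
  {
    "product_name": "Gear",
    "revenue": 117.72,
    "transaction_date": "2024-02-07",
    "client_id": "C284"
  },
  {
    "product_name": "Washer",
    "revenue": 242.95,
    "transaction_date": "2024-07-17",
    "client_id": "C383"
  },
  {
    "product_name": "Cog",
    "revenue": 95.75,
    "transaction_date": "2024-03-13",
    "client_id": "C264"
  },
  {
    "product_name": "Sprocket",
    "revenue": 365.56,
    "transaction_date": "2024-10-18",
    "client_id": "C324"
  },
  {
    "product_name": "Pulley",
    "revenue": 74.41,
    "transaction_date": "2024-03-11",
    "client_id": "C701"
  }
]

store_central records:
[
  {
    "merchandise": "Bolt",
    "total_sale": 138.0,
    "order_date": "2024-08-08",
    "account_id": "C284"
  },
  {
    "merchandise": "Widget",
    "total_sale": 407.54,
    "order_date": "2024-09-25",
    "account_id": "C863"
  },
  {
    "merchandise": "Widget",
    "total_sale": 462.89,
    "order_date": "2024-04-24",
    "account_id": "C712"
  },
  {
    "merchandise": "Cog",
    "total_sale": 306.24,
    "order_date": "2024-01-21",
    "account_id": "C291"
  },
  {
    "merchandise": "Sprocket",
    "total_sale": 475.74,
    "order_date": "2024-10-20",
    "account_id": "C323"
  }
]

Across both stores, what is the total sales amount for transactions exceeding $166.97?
2260.92

Schema mapping: "revenue" (store_west) = "total_sale" (store_central) = sale amount

Sum of sales > $166.97 in store_west: 608.51
Sum of sales > $166.97 in store_central: 1652.41

Total: 608.51 + 1652.41 = 2260.92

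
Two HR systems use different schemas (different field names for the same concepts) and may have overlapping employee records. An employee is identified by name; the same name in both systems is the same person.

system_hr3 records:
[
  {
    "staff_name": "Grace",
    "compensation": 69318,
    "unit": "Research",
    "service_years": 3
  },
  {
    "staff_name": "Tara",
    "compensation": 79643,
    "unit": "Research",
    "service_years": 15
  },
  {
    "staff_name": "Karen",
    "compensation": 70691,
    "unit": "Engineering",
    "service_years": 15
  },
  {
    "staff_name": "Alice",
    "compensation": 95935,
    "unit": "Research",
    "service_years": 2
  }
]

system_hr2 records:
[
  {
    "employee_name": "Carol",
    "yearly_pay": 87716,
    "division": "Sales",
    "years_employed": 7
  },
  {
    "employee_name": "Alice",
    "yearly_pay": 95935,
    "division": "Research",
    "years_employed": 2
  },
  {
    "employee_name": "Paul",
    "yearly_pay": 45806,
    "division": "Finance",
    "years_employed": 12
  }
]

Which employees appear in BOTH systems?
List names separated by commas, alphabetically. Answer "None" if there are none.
Alice

Schema mapping: "staff_name" (system_hr3) = "employee_name" (system_hr2) = employee name

Names in system_hr3: ['Alice', 'Grace', 'Karen', 'Tara']
Names in system_hr2: ['Alice', 'Carol', 'Paul']

Intersection: ['Alice']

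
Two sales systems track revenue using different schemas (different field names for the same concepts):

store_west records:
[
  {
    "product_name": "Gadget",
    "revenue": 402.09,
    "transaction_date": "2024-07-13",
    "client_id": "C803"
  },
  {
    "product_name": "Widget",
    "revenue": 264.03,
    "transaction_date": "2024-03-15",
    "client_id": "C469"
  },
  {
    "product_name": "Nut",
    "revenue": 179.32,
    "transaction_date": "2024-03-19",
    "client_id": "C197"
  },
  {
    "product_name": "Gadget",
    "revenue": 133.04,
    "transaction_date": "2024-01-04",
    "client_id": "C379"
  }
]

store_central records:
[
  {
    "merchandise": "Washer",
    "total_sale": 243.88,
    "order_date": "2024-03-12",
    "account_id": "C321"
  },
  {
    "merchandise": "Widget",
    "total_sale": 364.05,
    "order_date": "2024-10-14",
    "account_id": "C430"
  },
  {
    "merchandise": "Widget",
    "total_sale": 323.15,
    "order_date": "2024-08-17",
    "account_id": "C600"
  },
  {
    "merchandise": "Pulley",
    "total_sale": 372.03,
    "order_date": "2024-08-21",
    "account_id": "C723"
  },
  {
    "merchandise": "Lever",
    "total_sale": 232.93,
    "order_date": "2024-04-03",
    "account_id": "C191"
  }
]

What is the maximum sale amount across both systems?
402.09

Reconcile: "revenue" (store_west) = "total_sale" (store_central) = sale amount

Maximum in store_west: 402.09
Maximum in store_central: 372.03

Overall maximum: max(402.09, 372.03) = 402.09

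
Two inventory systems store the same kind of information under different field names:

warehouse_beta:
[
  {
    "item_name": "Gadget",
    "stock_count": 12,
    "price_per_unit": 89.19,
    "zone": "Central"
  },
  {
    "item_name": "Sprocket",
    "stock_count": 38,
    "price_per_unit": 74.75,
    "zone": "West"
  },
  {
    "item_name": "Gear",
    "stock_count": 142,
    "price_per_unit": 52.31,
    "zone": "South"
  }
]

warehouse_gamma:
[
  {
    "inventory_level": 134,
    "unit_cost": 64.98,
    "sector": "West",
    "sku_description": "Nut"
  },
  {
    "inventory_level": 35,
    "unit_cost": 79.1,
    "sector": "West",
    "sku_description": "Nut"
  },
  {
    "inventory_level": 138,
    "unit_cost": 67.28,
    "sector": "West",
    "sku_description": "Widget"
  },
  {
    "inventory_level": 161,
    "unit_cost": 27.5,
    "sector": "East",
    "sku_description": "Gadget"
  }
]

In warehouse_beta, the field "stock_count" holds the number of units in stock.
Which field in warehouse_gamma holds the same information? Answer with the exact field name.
inventory_level

In warehouse_beta, "stock_count" holds the number of units in stock.
The fields in warehouse_gamma are: "inventory_level", "unit_cost", "sector", "sku_description".
"inventory_level" is the match: the name refers to the same concept and its values are whole-number counts (e.g. 134, 35).
The other fields ("unit_cost", "sector", "sku_description") hold different kinds of data.

So "stock_count" in warehouse_beta corresponds to "inventory_level" in warehouse_gamma.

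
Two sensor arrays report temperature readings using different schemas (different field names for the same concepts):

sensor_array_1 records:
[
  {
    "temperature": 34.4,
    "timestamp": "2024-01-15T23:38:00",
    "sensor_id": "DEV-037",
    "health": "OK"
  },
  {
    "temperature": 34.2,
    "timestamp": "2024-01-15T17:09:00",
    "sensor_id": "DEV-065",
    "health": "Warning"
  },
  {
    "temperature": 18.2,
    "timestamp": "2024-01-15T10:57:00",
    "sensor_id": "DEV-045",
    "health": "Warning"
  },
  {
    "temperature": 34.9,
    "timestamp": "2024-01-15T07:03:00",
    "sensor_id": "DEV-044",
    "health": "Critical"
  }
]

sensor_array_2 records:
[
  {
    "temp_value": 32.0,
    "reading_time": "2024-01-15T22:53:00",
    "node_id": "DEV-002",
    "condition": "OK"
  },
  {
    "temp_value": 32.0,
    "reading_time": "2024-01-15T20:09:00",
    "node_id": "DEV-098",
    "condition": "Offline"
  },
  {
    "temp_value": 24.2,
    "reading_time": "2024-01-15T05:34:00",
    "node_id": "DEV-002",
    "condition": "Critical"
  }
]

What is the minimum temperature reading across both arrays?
18.2

Schema mapping: "temperature" (sensor_array_1) = "temp_value" (sensor_array_2) = temperature reading

Minimum in sensor_array_1: 18.2
Minimum in sensor_array_2: 24.2

Overall minimum: min(18.2, 24.2) = 18.2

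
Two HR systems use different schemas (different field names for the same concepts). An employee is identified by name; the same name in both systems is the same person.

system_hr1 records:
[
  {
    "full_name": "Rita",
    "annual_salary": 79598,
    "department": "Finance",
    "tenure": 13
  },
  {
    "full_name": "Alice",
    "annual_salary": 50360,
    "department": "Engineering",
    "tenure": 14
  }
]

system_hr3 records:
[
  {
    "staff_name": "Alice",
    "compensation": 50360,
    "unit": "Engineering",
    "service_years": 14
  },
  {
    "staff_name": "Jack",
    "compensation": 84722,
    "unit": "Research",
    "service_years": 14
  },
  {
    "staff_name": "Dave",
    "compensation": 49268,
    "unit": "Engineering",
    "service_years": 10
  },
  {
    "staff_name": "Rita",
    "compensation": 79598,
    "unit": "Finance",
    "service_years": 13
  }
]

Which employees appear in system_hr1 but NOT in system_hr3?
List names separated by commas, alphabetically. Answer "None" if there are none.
None

Schema mapping: "full_name" (system_hr1) = "staff_name" (system_hr3) = employee name

Names in system_hr1: ['Alice', 'Rita']
Names in system_hr3: ['Alice', 'Dave', 'Jack', 'Rita']

In system_hr1 but not system_hr3: None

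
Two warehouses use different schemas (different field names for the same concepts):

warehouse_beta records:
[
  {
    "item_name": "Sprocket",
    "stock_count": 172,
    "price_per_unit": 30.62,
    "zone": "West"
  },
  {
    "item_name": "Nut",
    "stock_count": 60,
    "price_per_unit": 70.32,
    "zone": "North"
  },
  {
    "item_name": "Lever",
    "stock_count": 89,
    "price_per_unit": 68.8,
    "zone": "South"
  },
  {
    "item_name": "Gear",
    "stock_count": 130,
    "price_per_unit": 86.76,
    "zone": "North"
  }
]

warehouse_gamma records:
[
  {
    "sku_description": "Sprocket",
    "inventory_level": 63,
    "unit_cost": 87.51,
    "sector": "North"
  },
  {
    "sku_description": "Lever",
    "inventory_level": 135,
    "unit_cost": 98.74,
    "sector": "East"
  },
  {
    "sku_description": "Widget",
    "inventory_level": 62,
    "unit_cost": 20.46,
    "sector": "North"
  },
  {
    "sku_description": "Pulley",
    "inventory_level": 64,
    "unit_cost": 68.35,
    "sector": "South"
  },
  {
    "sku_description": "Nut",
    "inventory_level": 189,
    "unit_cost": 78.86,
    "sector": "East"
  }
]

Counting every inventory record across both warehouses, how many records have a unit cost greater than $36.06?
7

Schema mapping: "price_per_unit" (warehouse_beta) = "unit_cost" (warehouse_gamma) = unit cost

Records > $36.06 in warehouse_beta: 3
Records > $36.06 in warehouse_gamma: 4

Total count: 3 + 4 = 7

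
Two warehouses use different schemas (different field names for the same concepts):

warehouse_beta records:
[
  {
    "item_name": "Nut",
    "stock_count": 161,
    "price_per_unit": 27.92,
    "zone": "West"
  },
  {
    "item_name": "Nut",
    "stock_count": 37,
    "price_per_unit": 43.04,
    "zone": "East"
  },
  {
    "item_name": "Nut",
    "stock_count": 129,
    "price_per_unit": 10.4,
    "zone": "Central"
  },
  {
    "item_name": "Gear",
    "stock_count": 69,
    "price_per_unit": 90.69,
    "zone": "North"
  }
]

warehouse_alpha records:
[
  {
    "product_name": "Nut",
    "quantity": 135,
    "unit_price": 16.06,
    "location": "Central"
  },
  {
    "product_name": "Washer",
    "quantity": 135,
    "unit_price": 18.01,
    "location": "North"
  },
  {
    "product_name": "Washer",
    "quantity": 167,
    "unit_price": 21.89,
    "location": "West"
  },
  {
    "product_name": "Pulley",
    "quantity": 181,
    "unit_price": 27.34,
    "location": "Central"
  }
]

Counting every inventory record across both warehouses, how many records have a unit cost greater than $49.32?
1

Schema mapping: "price_per_unit" (warehouse_beta) = "unit_price" (warehouse_alpha) = unit cost

Records > $49.32 in warehouse_beta: 1
Records > $49.32 in warehouse_alpha: 0

Total count: 1 + 0 = 1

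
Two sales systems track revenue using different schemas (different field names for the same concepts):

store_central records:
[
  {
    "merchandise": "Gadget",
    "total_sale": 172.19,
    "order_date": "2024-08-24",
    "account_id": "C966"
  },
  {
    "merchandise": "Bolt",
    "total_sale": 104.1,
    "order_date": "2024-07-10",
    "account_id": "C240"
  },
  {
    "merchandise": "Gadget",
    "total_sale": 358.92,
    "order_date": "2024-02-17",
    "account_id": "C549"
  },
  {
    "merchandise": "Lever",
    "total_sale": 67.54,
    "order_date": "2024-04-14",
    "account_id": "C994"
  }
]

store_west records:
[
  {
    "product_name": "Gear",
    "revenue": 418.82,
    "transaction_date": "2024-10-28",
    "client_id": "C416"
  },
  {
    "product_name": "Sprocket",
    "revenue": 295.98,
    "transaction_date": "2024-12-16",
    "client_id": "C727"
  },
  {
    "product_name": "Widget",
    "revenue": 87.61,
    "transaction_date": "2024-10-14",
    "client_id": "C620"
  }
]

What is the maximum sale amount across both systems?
418.82

Reconcile: "total_sale" (store_central) = "revenue" (store_west) = sale amount

Maximum in store_central: 358.92
Maximum in store_west: 418.82

Overall maximum: max(358.92, 418.82) = 418.82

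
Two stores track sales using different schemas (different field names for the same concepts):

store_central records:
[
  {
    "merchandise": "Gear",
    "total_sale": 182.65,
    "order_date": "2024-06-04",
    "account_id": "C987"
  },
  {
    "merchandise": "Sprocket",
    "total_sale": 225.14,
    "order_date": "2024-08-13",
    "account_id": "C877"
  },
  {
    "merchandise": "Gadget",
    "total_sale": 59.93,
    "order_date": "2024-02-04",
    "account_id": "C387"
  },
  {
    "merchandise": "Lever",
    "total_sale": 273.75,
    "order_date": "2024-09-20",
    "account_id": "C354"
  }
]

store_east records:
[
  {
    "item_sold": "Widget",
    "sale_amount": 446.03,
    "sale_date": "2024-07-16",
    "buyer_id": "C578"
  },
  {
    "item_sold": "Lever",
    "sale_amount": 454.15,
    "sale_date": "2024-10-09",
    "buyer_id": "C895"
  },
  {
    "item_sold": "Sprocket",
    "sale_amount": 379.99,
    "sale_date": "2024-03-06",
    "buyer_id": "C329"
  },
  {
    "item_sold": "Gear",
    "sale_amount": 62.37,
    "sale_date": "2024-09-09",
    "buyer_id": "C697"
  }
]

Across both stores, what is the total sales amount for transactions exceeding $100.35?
1961.71

Schema mapping: "total_sale" (store_central) = "sale_amount" (store_east) = sale amount

Sum of sales > $100.35 in store_central: 681.54
Sum of sales > $100.35 in store_east: 1280.17

Total: 681.54 + 1280.17 = 1961.71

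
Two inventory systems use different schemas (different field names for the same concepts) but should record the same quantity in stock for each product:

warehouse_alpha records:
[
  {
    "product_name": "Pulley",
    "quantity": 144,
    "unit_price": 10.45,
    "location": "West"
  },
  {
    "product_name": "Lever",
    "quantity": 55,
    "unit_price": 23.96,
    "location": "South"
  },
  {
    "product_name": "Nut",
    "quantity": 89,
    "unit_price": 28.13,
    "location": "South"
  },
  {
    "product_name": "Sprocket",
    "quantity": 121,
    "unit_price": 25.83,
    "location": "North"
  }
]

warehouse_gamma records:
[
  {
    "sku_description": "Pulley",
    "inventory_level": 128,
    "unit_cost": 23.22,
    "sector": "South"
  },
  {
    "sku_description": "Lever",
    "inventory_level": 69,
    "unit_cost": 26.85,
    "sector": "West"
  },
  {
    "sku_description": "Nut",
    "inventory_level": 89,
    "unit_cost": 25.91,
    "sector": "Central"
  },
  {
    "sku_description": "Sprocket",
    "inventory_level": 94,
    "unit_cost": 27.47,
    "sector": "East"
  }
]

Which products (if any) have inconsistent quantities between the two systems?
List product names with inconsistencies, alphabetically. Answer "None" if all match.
Lever, Pulley, Sprocket

Schema mappings:
- "product_name" (warehouse_alpha) = "sku_description" (warehouse_gamma) = product name
- "quantity" (warehouse_alpha) = "inventory_level" (warehouse_gamma) = quantity

Comparison:
  Pulley: 144 vs 128 - MISMATCH
  Lever: 55 vs 69 - MISMATCH
  Nut: 89 vs 89 - MATCH
  Sprocket: 121 vs 94 - MISMATCH

Products with inconsistencies: Lever, Pulley, Sprocket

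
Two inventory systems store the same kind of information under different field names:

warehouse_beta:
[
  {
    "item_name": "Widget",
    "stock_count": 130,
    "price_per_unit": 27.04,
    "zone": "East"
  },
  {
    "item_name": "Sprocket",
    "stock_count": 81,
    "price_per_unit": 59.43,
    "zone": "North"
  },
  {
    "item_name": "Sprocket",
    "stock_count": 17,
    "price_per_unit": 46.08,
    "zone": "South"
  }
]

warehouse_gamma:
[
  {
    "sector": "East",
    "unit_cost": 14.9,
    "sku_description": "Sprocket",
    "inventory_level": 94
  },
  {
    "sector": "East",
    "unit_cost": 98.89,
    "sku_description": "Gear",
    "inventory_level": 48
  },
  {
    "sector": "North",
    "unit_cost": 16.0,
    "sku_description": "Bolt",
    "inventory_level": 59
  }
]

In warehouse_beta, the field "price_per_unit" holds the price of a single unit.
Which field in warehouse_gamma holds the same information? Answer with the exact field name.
unit_cost

In warehouse_beta, "price_per_unit" holds the price of a single unit.
The fields in warehouse_gamma are: "sector", "unit_cost", "sku_description", "inventory_level".
"unit_cost" is the match: the name refers to the same concept and its values are decimal currency amounts (e.g. 14.9, 98.89).
The other fields ("sector", "sku_description", "inventory_level") hold different kinds of data.

So "price_per_unit" in warehouse_beta corresponds to "unit_cost" in warehouse_gamma.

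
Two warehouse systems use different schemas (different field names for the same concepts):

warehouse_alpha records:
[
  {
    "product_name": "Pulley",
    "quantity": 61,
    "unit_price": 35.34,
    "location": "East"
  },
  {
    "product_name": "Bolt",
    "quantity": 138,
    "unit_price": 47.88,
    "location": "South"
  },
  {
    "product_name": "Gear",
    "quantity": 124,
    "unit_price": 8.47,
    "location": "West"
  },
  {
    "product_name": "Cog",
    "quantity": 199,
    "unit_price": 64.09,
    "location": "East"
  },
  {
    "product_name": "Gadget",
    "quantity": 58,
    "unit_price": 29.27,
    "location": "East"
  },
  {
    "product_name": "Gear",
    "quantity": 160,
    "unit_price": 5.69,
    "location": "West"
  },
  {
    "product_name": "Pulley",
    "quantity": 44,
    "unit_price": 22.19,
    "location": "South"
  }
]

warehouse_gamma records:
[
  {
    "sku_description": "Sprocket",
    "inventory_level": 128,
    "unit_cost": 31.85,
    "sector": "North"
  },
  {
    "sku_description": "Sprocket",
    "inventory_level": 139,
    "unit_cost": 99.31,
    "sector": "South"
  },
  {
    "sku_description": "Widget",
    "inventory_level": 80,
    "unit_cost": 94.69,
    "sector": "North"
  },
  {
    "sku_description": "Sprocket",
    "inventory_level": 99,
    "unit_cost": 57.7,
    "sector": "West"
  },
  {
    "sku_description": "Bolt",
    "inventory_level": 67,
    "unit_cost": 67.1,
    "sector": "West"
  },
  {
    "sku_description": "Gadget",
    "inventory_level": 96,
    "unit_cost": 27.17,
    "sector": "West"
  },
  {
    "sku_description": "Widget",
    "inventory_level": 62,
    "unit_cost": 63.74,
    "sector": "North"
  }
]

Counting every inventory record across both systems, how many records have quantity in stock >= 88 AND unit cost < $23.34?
2

Schema mappings:
- "quantity" (warehouse_alpha) = "inventory_level" (warehouse_gamma) = quantity
- "unit_price" (warehouse_alpha) = "unit_cost" (warehouse_gamma) = unit cost

Records meeting both conditions in warehouse_alpha: 2
Records meeting both conditions in warehouse_gamma: 0

Total: 2 + 0 = 2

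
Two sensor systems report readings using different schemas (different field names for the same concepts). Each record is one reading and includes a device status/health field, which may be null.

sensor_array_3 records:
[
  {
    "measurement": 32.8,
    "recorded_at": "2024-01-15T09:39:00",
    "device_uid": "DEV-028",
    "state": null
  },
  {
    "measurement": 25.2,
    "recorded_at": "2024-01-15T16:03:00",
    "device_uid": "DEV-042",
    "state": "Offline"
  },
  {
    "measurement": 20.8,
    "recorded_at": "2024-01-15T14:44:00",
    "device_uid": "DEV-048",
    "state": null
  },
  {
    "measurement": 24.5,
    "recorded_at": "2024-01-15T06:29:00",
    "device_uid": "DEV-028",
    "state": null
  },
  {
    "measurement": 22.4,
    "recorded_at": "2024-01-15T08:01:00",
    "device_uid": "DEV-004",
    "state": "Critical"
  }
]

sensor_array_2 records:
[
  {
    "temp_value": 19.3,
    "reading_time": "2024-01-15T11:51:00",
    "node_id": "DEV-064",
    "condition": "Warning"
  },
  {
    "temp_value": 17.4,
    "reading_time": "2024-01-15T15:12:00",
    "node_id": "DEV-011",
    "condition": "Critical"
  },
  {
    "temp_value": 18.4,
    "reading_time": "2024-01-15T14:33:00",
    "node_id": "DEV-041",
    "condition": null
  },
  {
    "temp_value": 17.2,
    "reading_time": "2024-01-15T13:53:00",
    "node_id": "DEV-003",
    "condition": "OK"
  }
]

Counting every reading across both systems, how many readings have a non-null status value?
5

Schema mapping: "state" (sensor_array_3) = "condition" (sensor_array_2) = status

Non-null in sensor_array_3: 2
Non-null in sensor_array_2: 3

Total non-null: 2 + 3 = 5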